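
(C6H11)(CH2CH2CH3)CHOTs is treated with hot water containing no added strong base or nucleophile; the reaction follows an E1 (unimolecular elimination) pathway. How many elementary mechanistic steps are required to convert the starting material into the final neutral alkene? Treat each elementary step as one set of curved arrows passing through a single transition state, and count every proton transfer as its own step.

3

Step 1: The C–O bond breaks with both electrons going to the tosylate; TsO⁻ leaves and a secondary carbocation remains.
Step 2: A 1,2-hydride shift from the adjacent cyclohexyl carbon moves the positive charge from the secondary centre to an adjacent carbon, generating a more stable tertiary carbocation.
Step 3: A water molecule (solvent) deprotonates a β-carbon; as the C–H bond breaks, those electrons form the new alkene π bond.
Total: 3 elementary steps.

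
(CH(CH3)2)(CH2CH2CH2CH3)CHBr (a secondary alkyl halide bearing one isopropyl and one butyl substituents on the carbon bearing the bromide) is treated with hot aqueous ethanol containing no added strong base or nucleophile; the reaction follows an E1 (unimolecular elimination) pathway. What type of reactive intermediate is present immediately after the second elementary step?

tertiary carbocation

Step 1: Unassisted departure of Br⁻ (taking the C–Br bonding pair) generates a secondary carbocation.
Step 2: A hydride (H with its bonding pair) migrates from the adjacent isopropyl carbon to the cationic centre — a 1,2-hydride shift — upgrading the secondary cation to a tertiary one.
After step 2 the species present is a tertiary carbocation.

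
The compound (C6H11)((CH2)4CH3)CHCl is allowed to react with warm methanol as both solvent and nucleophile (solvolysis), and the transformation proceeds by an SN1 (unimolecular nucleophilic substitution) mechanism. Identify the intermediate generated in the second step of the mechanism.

tertiary carbocation

Step 1: Ionisation: the C–Cl σ-bond cleaves heterolytically; both bonding electrons depart with Cl⁻, leaving a secondary carbocation at the α-carbon.
Step 2: A hydride (H with its bonding pair) migrates from the adjacent cyclohexyl carbon to the cationic centre — a 1,2-hydride shift — upgrading the secondary cation to a tertiary one.
After step 2 the species present is a tertiary carbocation.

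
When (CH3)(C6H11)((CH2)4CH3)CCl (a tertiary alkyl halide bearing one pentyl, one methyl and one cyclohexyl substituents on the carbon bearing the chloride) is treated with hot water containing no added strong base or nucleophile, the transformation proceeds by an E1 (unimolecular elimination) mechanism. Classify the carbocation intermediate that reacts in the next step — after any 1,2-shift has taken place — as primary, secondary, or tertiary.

tertiary

Step 1: Rate-determining heterolysis of the C–Cl bond gives Cl⁻ and a tertiary carbocation.
No single 1,2-shift to an adjacent carbon would give a more-substituted cation, so no rearrangement occurs.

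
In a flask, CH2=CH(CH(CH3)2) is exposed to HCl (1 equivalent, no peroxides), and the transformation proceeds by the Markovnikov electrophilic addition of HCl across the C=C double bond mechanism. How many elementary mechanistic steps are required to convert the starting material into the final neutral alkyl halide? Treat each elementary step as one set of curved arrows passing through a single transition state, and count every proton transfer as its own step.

3

Step 1: The π electrons of the C=C bond attack a proton of HCl; Markovnikov addition places the new C–H on the less-substituted alkene carbon, so the positive charge ends up on the more-substituted carbon — a secondary carbocation. The H–Cl bond breaks heterolytically, releasing Cl⁻.
Step 2: Carbocation rearrangement: a 1,2-hydride shift from the adjacent isopropyl carbon converts the initially-formed secondary cation into the more stable tertiary cation.
Step 3: Nucleophilic attack by Cl⁻ on the carbocation completes the addition, giving R–Cl.
Total: 3 elementary steps.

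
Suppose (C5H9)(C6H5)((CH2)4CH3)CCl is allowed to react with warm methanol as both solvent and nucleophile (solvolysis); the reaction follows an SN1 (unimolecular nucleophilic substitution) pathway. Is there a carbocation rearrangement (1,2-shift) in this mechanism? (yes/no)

The first-formed carbocation is tertiary.
No single 1,2-shift to an adjacent carbon would produce a more-substituted cation than the one already present, so no rearrangement occurs.

no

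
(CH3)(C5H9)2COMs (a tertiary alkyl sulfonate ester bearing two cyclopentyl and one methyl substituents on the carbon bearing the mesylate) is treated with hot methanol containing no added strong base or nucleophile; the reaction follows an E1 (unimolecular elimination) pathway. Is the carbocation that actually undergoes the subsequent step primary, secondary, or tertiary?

tertiary

Step 1: Ionisation: the C–O σ-bond cleaves heterolytically; both bonding electrons depart with MsO⁻, leaving a tertiary carbocation at the α-carbon.
No single 1,2-shift to an adjacent carbon would give a more-substituted cation, so no rearrangement occurs.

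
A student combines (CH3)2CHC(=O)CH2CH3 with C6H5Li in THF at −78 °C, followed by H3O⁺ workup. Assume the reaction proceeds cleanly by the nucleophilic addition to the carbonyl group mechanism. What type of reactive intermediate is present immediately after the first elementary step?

Step 1: A lone pair / filled orbital on the carbanion-like carbon of C6H5Li attacks the electrophilic carbonyl carbon; the π(C=O) electrons shift onto oxygen, producing a tetrahedral alkoxide intermediate.
After step 1 the species present is a tetrahedral alkoxide intermediate.

tetrahedral alkoxide intermediate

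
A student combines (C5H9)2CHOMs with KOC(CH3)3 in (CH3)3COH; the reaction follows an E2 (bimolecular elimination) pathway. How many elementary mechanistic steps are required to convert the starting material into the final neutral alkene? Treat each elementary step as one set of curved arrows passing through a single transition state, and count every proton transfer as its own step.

1

Step 1: In one step, (CH3)3CO⁻ pulls off a β-proton, the C–O bond cleaves, and a C=C double bond forms between the α- and β-carbons (E2, anti elimination).
Total: 1 elementary step.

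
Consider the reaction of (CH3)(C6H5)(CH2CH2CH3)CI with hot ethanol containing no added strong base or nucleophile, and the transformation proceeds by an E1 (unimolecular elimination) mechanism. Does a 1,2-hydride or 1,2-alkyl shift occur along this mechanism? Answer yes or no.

no

The first-formed carbocation is tertiary.
No single 1,2-shift to an adjacent carbon would produce a more-substituted cation than the one already present, so no rearrangement occurs.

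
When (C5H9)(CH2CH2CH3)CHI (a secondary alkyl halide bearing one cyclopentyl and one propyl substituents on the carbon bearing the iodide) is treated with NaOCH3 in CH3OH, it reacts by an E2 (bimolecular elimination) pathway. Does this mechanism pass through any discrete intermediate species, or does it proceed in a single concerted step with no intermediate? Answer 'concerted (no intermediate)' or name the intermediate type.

The strong base CH3O⁻ removes a β-hydrogen; in the same concerted event the electrons of the breaking C–H bond form the new π(C=C) bond and the C–I σ-bond breaks, expelling I⁻. Anti-periplanar geometry; one transition state.
All bond changes occur in one transition state; no discrete intermediate is formed.

concerted (no intermediate)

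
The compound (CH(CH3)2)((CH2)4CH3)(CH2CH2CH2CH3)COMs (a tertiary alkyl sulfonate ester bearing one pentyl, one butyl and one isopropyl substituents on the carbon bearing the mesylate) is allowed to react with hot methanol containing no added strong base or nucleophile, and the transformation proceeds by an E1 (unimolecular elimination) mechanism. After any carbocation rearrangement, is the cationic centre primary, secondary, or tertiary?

Step 1: Ionisation: the C–O σ-bond cleaves heterolytically; both bonding electrons depart with MsO⁻, leaving a tertiary carbocation at the α-carbon.
No single 1,2-shift to an adjacent carbon would give a more-substituted cation, so no rearrangement occurs.

tertiary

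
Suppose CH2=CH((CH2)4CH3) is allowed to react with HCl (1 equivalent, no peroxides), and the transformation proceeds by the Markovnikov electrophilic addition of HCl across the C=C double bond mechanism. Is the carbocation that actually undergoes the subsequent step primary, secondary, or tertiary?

secondary

Step 1: Electrophilic addition begins with the π(C=C) electrons forming a bond to the proton of HCl. Following Markovnikov's rule, the resulting cation is secondary. The H–Cl bond breaks heterolytically, releasing Cl⁻.
No single 1,2-shift to an adjacent carbon would give a more-substituted cation, so no rearrangement occurs.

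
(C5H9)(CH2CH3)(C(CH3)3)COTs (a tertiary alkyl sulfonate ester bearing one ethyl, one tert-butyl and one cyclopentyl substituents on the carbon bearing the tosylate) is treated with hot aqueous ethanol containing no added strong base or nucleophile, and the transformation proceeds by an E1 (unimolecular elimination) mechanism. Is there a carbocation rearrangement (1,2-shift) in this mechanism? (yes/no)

no

The first-formed carbocation is tertiary.
No single 1,2-shift to an adjacent carbon would produce a more-substituted cation than the one already present, so no rearrangement occurs.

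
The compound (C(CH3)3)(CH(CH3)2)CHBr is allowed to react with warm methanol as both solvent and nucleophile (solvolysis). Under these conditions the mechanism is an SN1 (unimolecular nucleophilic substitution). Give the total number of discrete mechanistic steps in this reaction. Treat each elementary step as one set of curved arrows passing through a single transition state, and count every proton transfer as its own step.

Step 1: Unassisted departure of Br⁻ (taking the C–Br bonding pair) generates a secondary carbocation.
Step 2: A 1,2-hydride shift from the adjacent isopropyl carbon moves the positive charge from the secondary centre to an adjacent carbon, generating a more stable tertiary carbocation.
Step 3: Nucleophilic capture: the oxygen of CH3OH bonds to the cationic carbon, producing an oxonium-ion intermediate.
Step 4: A second solvent molecule removes the proton on oxygen, giving the neutral ether product.
Total: 4 elementary steps.

4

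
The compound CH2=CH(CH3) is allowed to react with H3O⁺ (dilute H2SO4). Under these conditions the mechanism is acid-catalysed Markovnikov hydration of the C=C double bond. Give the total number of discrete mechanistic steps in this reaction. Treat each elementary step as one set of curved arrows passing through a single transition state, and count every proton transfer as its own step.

3

Step 1: The π electrons of the C=C bond attack a proton of H3O⁺; Markovnikov addition places the new C–H on the less-substituted alkene carbon, so the positive charge ends up on the more-substituted carbon — a secondary carbocation. H2O is released.
(No 1,2-shift: no single shift to an adjacent carbon would give a more stable cation.)
Step 2: Water acts as the nucleophile: an oxygen lone pair bonds to the cationic carbon, giving an oxonium-ion intermediate.
Step 3: Deprotonation of the oxonium ion by a water molecule delivers the neutral alcohol and regenerates the acid catalyst.
Total: 3 elementary steps.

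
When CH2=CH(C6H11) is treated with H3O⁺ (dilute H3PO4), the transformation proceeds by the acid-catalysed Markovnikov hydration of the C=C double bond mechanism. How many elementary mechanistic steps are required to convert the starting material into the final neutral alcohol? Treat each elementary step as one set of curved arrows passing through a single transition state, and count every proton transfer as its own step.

4

Step 1: Electrophilic addition begins with the π(C=C) electrons forming a bond to the proton of H3O⁺. Following Markovnikov's rule, the resulting cation is secondary. H2O is released.
Step 2: Carbocation rearrangement: a 1,2-hydride shift from the adjacent cyclohexyl carbon converts the initially-formed secondary cation into the more stable tertiary cation.
Step 3: Water acts as the nucleophile: an oxygen lone pair bonds to the cationic carbon, giving an oxonium-ion intermediate.
Step 4: Proton transfer from the O–H of the oxonium ion to H2O completes the catalytic cycle and yields the alcohol.
Total: 4 elementary steps.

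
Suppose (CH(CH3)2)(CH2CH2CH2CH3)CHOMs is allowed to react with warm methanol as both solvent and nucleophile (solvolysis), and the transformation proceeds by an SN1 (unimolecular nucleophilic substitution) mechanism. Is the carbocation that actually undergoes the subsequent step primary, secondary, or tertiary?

Step 1: Ionisation: the C–O σ-bond cleaves heterolytically; both bonding electrons depart with MsO⁻, leaving a secondary carbocation at the α-carbon.
Step 2: A 1,2-hydride shift from the adjacent isopropyl carbon moves the positive charge from the secondary centre to an adjacent carbon, generating a more stable tertiary carbocation.
The cation rearranges from secondary to tertiary via a 1,2-hydride shift from the adjacent isopropyl carbon; the tertiary cation is what reacts next.

tertiary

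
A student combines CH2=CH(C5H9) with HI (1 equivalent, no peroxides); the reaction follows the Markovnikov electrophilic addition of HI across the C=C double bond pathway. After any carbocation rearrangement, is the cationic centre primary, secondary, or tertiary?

Step 1: Protonation of the alkene by HI: the π bond acts as the nucleophile and picks up H⁺, giving the more stable (Markovnikov) secondary carbocation. The H–I bond breaks heterolytically, releasing I⁻.
Step 2: A 1,2-hydride shift from the adjacent cyclopentyl carbon moves the positive charge from the secondary centre to an adjacent carbon, generating a more stable tertiary carbocation.
The cation rearranges from secondary to tertiary via a 1,2-hydride shift from the adjacent cyclopentyl carbon; the tertiary cation is what reacts next.

tertiary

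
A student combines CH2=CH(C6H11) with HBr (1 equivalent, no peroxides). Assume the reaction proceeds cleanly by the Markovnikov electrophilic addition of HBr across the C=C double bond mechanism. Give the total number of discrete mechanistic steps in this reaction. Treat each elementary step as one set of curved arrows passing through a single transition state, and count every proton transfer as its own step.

Step 1: Protonation of the alkene by HBr: the π bond acts as the nucleophile and picks up H⁺, giving the more stable (Markovnikov) secondary carbocation. The H–Br bond breaks heterolytically, releasing Br⁻.
Step 2: A hydride (H with its bonding pair) migrates from the adjacent cyclohexyl carbon to the cationic centre — a 1,2-hydride shift — upgrading the secondary cation to a tertiary one.
Step 3: The Br⁻ anion donates a lone pair to the carbocation, forming the new C–Br σ-bond and giving the neutral alkyl halide.
Total: 3 elementary steps.

3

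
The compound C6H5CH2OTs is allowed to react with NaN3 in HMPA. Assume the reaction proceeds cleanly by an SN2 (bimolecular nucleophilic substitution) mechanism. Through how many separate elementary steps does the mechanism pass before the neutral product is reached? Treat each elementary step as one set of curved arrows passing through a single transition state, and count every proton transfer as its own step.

Step 1: The azide nucleophile donates a lone pair from N to the α-carbon in a backside attack; simultaneously the C–O σ-bond breaks and both of its electrons leave with TsO⁻. One concerted step with inversion of configuration.
Total: 1 elementary step.

1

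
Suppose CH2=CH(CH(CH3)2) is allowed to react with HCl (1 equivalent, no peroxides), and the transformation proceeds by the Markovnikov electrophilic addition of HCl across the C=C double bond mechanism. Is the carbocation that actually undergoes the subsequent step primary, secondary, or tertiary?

tertiary

Step 1: The π electrons of the C=C bond attack a proton of HCl; Markovnikov addition places the new C–H on the less-substituted alkene carbon, so the positive charge ends up on the more-substituted carbon — a secondary carbocation. The H–Cl bond breaks heterolytically, releasing Cl⁻.
Step 2: A hydride (H with its bonding pair) migrates from the adjacent isopropyl carbon to the cationic centre — a 1,2-hydride shift — upgrading the secondary cation to a tertiary one.
The cation rearranges from secondary to tertiary via a 1,2-hydride shift from the adjacent isopropyl carbon; the tertiary cation is what reacts next.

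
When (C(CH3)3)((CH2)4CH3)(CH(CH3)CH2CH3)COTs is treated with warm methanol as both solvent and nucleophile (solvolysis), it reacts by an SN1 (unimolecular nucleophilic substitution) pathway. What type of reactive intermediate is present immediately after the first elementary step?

Step 1: Rate-determining heterolysis of the C–O bond gives TsO⁻ and a tertiary carbocation.
After step 1 the species present is a tertiary carbocation.

tertiary carbocation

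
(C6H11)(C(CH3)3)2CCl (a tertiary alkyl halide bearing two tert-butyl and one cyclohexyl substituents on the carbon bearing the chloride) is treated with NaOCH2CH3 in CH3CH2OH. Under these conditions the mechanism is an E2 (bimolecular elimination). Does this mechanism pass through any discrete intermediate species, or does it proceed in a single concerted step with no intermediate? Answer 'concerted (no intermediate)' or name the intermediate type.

concerted (no intermediate)

In one step, CH3CH2O⁻ pulls off a β-proton, the C–Cl bond cleaves, and a C=C double bond forms between the α- and β-carbons (E2, anti elimination).
All bond changes occur in one transition state; no discrete intermediate is formed.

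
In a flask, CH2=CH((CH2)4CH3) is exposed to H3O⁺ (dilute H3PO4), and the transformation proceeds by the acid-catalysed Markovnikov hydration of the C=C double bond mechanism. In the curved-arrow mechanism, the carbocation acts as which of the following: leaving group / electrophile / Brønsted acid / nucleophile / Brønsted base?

Step 2: Water acts as the nucleophile: an oxygen lone pair bonds to the cationic carbon, giving an oxonium-ion intermediate.
The carbocation accepts an electron pair into an empty or π* orbital — it is the electrophile.

electrophile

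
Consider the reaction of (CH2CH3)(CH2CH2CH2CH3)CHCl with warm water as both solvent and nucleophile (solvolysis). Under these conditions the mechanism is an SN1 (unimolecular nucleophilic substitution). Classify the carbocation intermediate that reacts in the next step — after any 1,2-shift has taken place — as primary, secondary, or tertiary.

secondary

Step 1: Rate-determining heterolysis of the C–Cl bond gives Cl⁻ and a secondary carbocation.
No single 1,2-shift to an adjacent carbon would give a more-substituted cation, so no rearrangement occurs.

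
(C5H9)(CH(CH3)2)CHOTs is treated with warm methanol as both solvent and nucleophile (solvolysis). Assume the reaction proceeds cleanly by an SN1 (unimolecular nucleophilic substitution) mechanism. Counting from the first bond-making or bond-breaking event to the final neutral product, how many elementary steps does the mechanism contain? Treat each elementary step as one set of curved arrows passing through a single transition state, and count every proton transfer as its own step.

4

Step 1: Ionisation: the C–O σ-bond cleaves heterolytically; both bonding electrons depart with TsO⁻, leaving a secondary carbocation at the α-carbon.
Step 2: A hydride (H with its bonding pair) migrates from the adjacent isopropyl carbon to the cationic centre — a 1,2-hydride shift — upgrading the secondary cation to a tertiary one.
Step 3: CH3OH donates an oxygen lone pair into the empty p orbital of the cation, giving a protonated ether (an oxonium ion).
Step 4: A second solvent molecule removes the proton on oxygen, giving the neutral ether product.
Total: 4 elementary steps.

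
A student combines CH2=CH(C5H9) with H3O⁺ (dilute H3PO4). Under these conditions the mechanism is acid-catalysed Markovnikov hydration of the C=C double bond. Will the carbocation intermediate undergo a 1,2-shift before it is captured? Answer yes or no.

yes

The first-formed carbocation is secondary.
The adjacent cyclopentyl carbon already bears 2 other carbon substituents and has a hydrogen to migrate; after a 1,2-hydride shift from that carbon the positive charge sits on a tertiary centre.
Tertiary is more stable than secondary, so the shift occurs.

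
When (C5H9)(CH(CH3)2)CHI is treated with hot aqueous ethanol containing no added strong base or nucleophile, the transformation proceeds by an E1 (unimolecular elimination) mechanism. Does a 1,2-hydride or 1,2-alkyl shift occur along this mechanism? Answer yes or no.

The first-formed carbocation is secondary.
The adjacent cyclopentyl carbon already bears 2 other carbon substituents and has a hydrogen to migrate; after a 1,2-hydride shift from that carbon the positive charge sits on a tertiary centre.
Tertiary is more stable than secondary, so the shift occurs.

yes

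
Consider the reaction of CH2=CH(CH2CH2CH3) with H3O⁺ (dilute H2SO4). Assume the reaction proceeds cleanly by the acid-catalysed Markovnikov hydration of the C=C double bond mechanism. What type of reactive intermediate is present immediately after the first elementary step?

secondary carbocation

Step 1: Protonation of the alkene by H3O⁺: the π bond acts as the nucleophile and picks up H⁺, giving the more stable (Markovnikov) secondary carbocation. H2O is released.
After step 1 the species present is a secondary carbocation.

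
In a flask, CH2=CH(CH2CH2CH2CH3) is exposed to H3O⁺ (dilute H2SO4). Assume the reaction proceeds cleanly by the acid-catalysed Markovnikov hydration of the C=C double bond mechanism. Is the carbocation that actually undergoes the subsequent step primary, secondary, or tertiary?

Step 1: The π electrons of the C=C bond attack a proton of H3O⁺; Markovnikov addition places the new C–H on the less-substituted alkene carbon, so the positive charge ends up on the more-substituted carbon — a secondary carbocation. H2O is released.
No single 1,2-shift to an adjacent carbon would give a more-substituted cation, so no rearrangement occurs.

secondary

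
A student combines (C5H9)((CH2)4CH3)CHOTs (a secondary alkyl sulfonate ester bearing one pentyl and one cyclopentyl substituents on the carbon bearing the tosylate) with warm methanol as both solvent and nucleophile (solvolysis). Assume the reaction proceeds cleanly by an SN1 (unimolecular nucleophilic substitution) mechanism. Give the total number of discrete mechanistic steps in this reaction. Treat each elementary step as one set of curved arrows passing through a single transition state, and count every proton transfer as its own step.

Step 1: The C–O bond breaks with both electrons going to the tosylate; TsO⁻ leaves and a secondary carbocation remains.
Step 2: A hydride (H with its bonding pair) migrates from the adjacent cyclopentyl carbon to the cationic centre — a 1,2-hydride shift — upgrading the secondary cation to a tertiary one.
Step 3: A lone pair on the oxygen of CH3OH attacks the carbocation, forming a new C–O σ-bond and an oxonium ion.
Step 4: Deprotonation of the oxonium oxygen by solvent methanol yields the neutral ether.
Total: 4 elementary steps.

4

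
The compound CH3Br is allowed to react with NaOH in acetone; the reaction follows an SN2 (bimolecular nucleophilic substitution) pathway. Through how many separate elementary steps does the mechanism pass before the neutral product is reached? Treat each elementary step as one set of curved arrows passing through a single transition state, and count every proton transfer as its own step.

Step 1: Backside attack by OH⁻ on the carbon bearing the bromide: the new C–O bond forms as the C–Br bond breaks, with Walden inversion at carbon.
Total: 1 elementary step.

1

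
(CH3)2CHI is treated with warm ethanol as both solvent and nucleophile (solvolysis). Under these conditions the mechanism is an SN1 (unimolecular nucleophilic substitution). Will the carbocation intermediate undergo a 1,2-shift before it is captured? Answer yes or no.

no

The first-formed carbocation is secondary.
No single 1,2-shift to an adjacent carbon would produce a more-substituted cation than the one already present, so no rearrangement occurs.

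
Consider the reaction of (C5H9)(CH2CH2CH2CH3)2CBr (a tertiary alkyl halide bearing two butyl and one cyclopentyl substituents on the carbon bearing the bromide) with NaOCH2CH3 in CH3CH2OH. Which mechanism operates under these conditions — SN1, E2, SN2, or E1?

E2

Conditions: a strong base with a tertiary substrate bearing a β-hydrogen.
These conditions are the textbook signature of the E2 pathway.
A strong (often hindered) base removes a β-H in concert with loss of the leaving group — bimolecular elimination.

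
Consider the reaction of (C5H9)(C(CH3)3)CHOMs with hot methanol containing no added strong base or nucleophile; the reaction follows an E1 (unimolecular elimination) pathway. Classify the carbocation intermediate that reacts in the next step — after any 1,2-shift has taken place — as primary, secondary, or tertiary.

Step 1: The C–O bond breaks with both electrons going to the mesylate; MsO⁻ leaves and a secondary carbocation remains.
Step 2: Carbocation rearrangement: a 1,2-hydride shift from the adjacent cyclopentyl carbon converts the initially-formed secondary cation into the more stable tertiary cation.
The cation rearranges from secondary to tertiary via a 1,2-hydride shift from the adjacent cyclopentyl carbon; the tertiary cation is what reacts next.

tertiary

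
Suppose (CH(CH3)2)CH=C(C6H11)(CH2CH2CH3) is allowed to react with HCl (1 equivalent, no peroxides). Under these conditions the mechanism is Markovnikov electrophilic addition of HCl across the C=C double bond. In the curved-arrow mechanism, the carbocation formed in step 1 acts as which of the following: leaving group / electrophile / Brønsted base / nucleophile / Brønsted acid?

electrophile

Step 2: The Cl⁻ anion donates a lone pair to the carbocation, forming the new C–Cl σ-bond and giving the neutral alkyl halide.
The carbocation formed in step 1 accepts an electron pair into an empty or π* orbital — it is the electrophile.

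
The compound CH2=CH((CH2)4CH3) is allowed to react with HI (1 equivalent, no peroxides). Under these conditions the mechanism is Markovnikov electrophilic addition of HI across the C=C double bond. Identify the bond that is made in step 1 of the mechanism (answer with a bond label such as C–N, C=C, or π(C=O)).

C–H

Step 1: Protonation of the alkene by HI: the π bond acts as the nucleophile and picks up H⁺, giving the more stable (Markovnikov) secondary carbocation. The H–I bond breaks heterolytically, releasing I⁻.
The bond formed in this step is the C–H bond.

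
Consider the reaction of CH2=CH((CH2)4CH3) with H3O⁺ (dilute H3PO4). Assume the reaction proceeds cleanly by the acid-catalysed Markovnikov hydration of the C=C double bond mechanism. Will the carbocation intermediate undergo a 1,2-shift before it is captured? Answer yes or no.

no

The first-formed carbocation is secondary.
No single 1,2-shift to an adjacent carbon would produce a more-substituted cation than the one already present, so no rearrangement occurs.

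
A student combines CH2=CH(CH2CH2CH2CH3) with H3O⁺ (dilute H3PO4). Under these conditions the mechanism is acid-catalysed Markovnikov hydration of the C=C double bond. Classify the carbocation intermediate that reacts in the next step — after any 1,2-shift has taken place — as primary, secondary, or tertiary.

Step 1: The π electrons of the C=C bond attack a proton of H3O⁺; Markovnikov addition places the new C–H on the less-substituted alkene carbon, so the positive charge ends up on the more-substituted carbon — a secondary carbocation. H2O is released.
No single 1,2-shift to an adjacent carbon would give a more-substituted cation, so no rearrangement occurs.

secondary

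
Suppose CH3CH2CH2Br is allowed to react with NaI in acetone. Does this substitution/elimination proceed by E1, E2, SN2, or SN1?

Conditions: a primary substrate with a strong nucleophile in the polar aprotic solvent acetone.
These conditions are the textbook signature of the SN2 pathway.
An unhindered substrate with a strong nucleophile in a polar aprotic solvent favours one-step backside displacement.

SN2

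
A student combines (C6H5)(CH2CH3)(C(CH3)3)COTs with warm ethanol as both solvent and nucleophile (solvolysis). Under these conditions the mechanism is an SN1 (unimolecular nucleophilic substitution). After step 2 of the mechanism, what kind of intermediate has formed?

oxonium ion

Step 1: Ionisation: the C–O σ-bond cleaves heterolytically; both bonding electrons depart with TsO⁻, leaving a tertiary carbocation at the α-carbon.
Step 2: Nucleophilic capture: the oxygen of CH3CH2OH bonds to the cationic carbon, producing an oxonium-ion intermediate.
After step 2 the species present is an oxonium ion.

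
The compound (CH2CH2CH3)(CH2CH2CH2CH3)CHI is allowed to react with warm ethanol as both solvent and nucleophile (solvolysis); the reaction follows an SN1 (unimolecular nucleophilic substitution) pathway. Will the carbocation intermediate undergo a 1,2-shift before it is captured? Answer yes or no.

The first-formed carbocation is secondary.
No single 1,2-shift to an adjacent carbon would produce a more-substituted cation than the one already present, so no rearrangement occurs.

no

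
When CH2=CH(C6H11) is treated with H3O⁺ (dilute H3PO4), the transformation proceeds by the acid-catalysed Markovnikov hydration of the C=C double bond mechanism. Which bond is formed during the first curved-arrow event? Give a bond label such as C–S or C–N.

Step 1: The π electrons of the C=C bond attack a proton of H3O⁺; Markovnikov addition places the new C–H on the less-substituted alkene carbon, so the positive charge ends up on the more-substituted carbon — a secondary carbocation. H2O is released.
The bond formed in this step is the C–H bond.

C–H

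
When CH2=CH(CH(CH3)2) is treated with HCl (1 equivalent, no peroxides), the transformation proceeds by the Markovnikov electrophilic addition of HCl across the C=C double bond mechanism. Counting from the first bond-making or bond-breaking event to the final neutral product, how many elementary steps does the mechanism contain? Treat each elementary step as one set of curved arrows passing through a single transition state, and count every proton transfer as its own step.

3

Step 1: Electrophilic addition begins with the π(C=C) electrons forming a bond to the proton of HCl. Following Markovnikov's rule, the resulting cation is secondary. The H–Cl bond breaks heterolytically, releasing Cl⁻.
Step 2: Carbocation rearrangement: a 1,2-hydride shift from the adjacent isopropyl carbon converts the initially-formed secondary cation into the more stable tertiary cation.
Step 3: Nucleophilic attack by Cl⁻ on the carbocation completes the addition, giving R–Cl.
Total: 3 elementary steps.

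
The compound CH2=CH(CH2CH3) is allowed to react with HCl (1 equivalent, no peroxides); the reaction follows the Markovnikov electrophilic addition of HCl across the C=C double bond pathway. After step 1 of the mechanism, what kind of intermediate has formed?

Step 1: Protonation of the alkene by HCl: the π bond acts as the nucleophile and picks up H⁺, giving the more stable (Markovnikov) secondary carbocation. The H–Cl bond breaks heterolytically, releasing Cl⁻.
After step 1 the species present is a secondary carbocation.

secondary carbocation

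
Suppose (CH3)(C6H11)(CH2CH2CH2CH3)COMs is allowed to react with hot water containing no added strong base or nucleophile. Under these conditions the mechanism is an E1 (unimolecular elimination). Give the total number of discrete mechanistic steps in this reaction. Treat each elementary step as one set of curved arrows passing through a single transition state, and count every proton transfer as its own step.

2

Step 1: Ionisation: the C–O σ-bond cleaves heterolytically; both bonding electrons depart with MsO⁻, leaving a tertiary carbocation at the α-carbon.
(No 1,2-shift: no single shift to an adjacent carbon would give a more stable cation.)
Step 2: A weak base (a water molecule from the solvent) removes a proton from a carbon adjacent to the cationic centre; the electrons of that C–H bond become the new π(C=C) bond, giving the alkene.
Total: 2 elementary steps.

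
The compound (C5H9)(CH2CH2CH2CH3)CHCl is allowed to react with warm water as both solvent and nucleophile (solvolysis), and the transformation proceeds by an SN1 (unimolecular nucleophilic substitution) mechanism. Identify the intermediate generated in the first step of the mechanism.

Step 1: Rate-determining heterolysis of the C–Cl bond gives Cl⁻ and a secondary carbocation.
After step 1 the species present is a secondary carbocation.

secondary carbocation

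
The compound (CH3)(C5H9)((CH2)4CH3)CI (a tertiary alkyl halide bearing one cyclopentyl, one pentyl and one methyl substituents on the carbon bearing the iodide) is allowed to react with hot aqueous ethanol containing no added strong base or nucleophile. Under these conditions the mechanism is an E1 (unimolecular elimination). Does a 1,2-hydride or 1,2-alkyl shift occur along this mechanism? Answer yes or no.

no

The first-formed carbocation is tertiary.
No single 1,2-shift to an adjacent carbon would produce a more-substituted cation than the one already present, so no rearrangement occurs.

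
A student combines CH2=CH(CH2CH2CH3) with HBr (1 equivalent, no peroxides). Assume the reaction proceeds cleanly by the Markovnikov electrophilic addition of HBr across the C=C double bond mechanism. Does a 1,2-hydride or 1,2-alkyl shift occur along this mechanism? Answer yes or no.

The first-formed carbocation is secondary.
No single 1,2-shift to an adjacent carbon would produce a more-substituted cation than the one already present, so no rearrangement occurs.

no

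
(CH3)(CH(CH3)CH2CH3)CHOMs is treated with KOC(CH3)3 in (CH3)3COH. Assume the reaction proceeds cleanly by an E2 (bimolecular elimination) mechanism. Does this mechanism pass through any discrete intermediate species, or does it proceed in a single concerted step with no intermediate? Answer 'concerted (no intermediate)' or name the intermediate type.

concerted (no intermediate)

In one step, (CH3)3CO⁻ pulls off a β-proton, the C–O bond cleaves, and a C=C double bond forms between the α- and β-carbons (E2, anti elimination).
All bond changes occur in one transition state; no discrete intermediate is formed.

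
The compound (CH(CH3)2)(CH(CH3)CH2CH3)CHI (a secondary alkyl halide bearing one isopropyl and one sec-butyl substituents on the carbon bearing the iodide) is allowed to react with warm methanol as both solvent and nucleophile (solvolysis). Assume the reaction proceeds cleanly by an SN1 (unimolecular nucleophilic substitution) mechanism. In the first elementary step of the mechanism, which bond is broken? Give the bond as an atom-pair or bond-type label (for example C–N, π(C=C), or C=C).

Step 1: Unassisted departure of I⁻ (taking the C–I bonding pair) generates a secondary carbocation.
The bond broken in this step is the C–I bond.

C–I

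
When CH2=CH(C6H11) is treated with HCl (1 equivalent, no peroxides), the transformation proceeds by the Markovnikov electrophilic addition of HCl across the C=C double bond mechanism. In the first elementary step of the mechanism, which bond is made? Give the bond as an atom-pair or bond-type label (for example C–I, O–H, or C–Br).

Step 1: The π electrons of the C=C bond attack a proton of HCl; Markovnikov addition places the new C–H on the less-substituted alkene carbon, so the positive charge ends up on the more-substituted carbon — a secondary carbocation. The H–Cl bond breaks heterolytically, releasing Cl⁻.
The bond formed in this step is the C–H bond.

C–H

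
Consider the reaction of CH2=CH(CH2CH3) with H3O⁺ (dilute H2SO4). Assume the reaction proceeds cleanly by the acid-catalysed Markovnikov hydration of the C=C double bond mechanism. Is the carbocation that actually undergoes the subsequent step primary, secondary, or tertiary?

Step 1: The π electrons of the C=C bond attack a proton of H3O⁺; Markovnikov addition places the new C–H on the less-substituted alkene carbon, so the positive charge ends up on the more-substituted carbon — a secondary carbocation. H2O is released.
No single 1,2-shift to an adjacent carbon would give a more-substituted cation, so no rearrangement occurs.

secondary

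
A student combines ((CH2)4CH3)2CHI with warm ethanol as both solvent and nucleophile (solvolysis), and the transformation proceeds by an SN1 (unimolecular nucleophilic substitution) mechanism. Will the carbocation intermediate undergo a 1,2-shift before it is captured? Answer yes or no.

no

The first-formed carbocation is secondary.
No single 1,2-shift to an adjacent carbon would produce a more-substituted cation than the one already present, so no rearrangement occurs.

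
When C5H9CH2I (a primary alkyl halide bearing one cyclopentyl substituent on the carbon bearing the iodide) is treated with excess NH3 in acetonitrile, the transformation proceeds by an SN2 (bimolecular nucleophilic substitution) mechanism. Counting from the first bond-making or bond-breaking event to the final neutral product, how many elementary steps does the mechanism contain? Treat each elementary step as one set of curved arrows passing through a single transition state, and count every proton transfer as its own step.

Step 1: A lone pair on the N of NH3 attacks the α-carbon from the back side while the C–I bond breaks; both bonding electrons leave with I⁻. The product of this concerted step is an alkylammonium ion.
Step 2: A second equivalent of NH3 removes a proton from the N, giving the neutral product.
Total: 2 elementary steps.

2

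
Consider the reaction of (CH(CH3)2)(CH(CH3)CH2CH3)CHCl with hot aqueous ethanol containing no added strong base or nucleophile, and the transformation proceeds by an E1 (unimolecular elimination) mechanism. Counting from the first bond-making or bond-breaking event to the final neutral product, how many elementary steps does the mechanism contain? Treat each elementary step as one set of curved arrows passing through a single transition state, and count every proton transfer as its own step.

Step 1: The C–Cl bond breaks with both electrons going to the chloride; Cl⁻ leaves and a secondary carbocation remains.
Step 2: Carbocation rearrangement: a 1,2-hydride shift from the adjacent sec-butyl carbon converts the initially-formed secondary cation into the more stable tertiary cation.
Step 3: Loss of a β-proton to a water (or ethanol) molecule of the solvent: the C–H bonding pair collapses toward the cationic carbon to form the C=C π bond, yielding the alkene.
Total: 3 elementary steps.

3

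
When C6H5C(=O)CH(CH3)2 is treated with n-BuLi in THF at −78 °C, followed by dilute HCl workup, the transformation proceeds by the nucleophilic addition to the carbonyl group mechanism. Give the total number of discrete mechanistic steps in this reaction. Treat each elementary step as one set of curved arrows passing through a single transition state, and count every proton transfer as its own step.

2

Step 1: A lone pair / filled orbital on the carbanion-like carbon of n-BuLi attacks the electrophilic carbonyl carbon; the π(C=O) electrons shift onto oxygen, producing a tetrahedral alkoxide intermediate.
Step 2: Protonation of the alkoxide by dilute HCl workup furnishes an alcohol.
Total: 2 elementary steps.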